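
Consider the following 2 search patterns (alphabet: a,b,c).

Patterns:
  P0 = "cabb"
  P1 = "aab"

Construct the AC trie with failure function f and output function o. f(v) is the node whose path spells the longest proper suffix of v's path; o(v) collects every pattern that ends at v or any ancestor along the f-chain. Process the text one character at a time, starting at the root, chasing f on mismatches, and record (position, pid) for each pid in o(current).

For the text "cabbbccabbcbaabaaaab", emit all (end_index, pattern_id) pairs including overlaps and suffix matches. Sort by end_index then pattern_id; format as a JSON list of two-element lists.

Build automaton:
Trie (insert patterns):
  0='ε' goto a→5 c→1
  1='c' goto a→2
  2='ca' goto b→3
  3='cab' goto b→4
  4='cabb' goto ·  ←P0
  5='a' goto a→6
  6='aa' goto b→7
  7='aab' goto ·  ←P1

BFS fail/out derivation:
  n1('c'): parent n0 fail=0; on 'c' 0 → fail=0;  out ∅∪∅=∅
  n5('a'): parent n0 fail=0; on 'a' 0 → fail=0;  out ∅∪∅=∅
  n2('ca'): parent n1 fail=0; on 'a' 0 → fail=5;  out ∅∪∅=∅
  n6('aa'): parent n5 fail=0; on 'a' 0 → fail=5;  out ∅∪∅=∅
  n3('cab'): parent n2 fail=5; on 'b' 5→0 → fail=0;  out ∅∪∅=∅
  n7('aab'): parent n6 fail=5; on 'b' 5→0 → fail=0;  out {1}∪∅={1}
  n4('cabb'): parent n3 fail=0; on 'b' 0 → fail=0;  out {0}∪∅={0}

Text stream:
[0] read 'c'  n0⇒n1
[1] read 'a'  n1⇒n2
[2] read 'b'  n2⇒n3
[3] read 'b'  n3⇒n4  ** P0@[0:3]
[4] read 'b'  n4⇒n0 ·f
[5] read 'c'  n0⇒n1
[6] read 'c'  n1⇒n1 ·f
[7] read 'a'  n1⇒n2
[8] read 'b'  n2⇒n3
[9] read 'b'  n3⇒n4  ** P0@[6:9]
[10] read 'c'  n4⇒n1 ·f
[11] read 'b'  n1⇒n0 ·f
[12] read 'a'  n0⇒n5
[13] read 'a'  n5⇒n6
[14] read 'b'  n6⇒n7  ** P1@[12:14]
[15] read 'a'  n7⇒n5 ·f
[16] read 'a'  n5⇒n6
[17] read 'a'  n6⇒n6 ·f
[18] read 'a'  n6⇒n6 ·f
[19] read 'b'  n6⇒n7  ** P1@[17:19]

Matches: [[3,0],[9,0],[14,1],[19,1]]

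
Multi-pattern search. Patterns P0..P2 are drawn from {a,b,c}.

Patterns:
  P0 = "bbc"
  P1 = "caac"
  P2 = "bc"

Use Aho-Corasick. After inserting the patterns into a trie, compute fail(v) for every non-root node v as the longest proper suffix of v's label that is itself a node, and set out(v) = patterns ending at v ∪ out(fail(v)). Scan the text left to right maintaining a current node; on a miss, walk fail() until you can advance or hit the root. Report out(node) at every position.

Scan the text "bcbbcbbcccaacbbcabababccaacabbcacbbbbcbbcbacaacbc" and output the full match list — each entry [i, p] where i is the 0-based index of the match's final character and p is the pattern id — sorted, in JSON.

Build automaton:
Trie (insert patterns):
  n0 'ε': b→1 c→4
  n1 'b': b→2 c→8
  n2 'bb': c→3
  n3 'bbc': ·  ←P0
  n4 'c': a→5
  n5 'ca': a→6
  n6 'caa': c→7
  n7 'caac': ·  ←P1
  n8 'bc': ·  ←P2

BFS fail/out derivation:
  n1('b'): parent n0 fail=0; on 'b' 0 → fail=0;  out ∅∪∅=∅
  n4('c'): parent n0 fail=0; on 'c' 0 → fail=0;  out ∅∪∅=∅
  n2('bb'): parent n1 fail=0; on 'b' 0 → fail=1;  out ∅∪∅=∅
  n5('ca'): parent n4 fail=0; on 'a' 0 → fail=0;  out ∅∪∅=∅
  n8('bc'): parent n1 fail=0; on 'c' 0 → fail=4;  out {2}∪∅={2}
  n3('bbc'): parent n2 fail=1; on 'c' 1 → fail=8;  out {0}∪{2}={0,2}
  n6('caa'): parent n5 fail=0; on 'a' 0 → fail=0;  out ∅∪∅=∅
  n7('caac'): parent n6 fail=0; on 'c' 0 → fail=4;  out {1}∪∅={1}

Text stream:
i=0 'b': node 0→1
i=1 'c': node 1→8  → match P2@[0:1]
i=2 'b': node 8→1 ·f
i=3 'b': node 1→2
i=4 'c': node 2→3  → match P0@[2:4],P2@[3:4]
i=5 'b': node 3→1 ·f
i=6 'b': node 1→2
i=7 'c': node 2→3  → match P0@[5:7],P2@[6:7]
i=8 'c': node 3→4 ·f
i=9 'c': node 4→4 ·f
i=10 'a': node 4→5
i=11 'a': node 5→6
i=12 'c': node 6→7  → match P1@[9:12]
i=13 'b': node 7→1 ·f
i=14 'b': node 1→2
i=15 'c': node 2→3  → match P0@[13:15],P2@[14:15]
i=16 'a': node 3→5 ·f
i=17 'b': node 5→1 ·f
i=18 'a': node 1→0 ·f
i=19 'b': node 0→1
i=20 'a': node 1→0 ·f
i=21 'b': node 0→1
i=22 'c': node 1→8  → match P2@[21:22]
i=23 'c': node 8→4 ·f
i=24 'a': node 4→5
i=25 'a': node 5→6
i=26 'c': node 6→7  → match P1@[23:26]
i=27 'a': node 7→5 ·f
i=28 'b': node 5→1 ·f
i=29 'b': node 1→2
i=30 'c': node 2→3  → match P0@[28:30],P2@[29:30]
i=31 'a': node 3→5 ·f
i=32 'c': node 5→4 ·f
i=33 'b': node 4→1 ·f
i=34 'b': node 1→2
i=35 'b': node 2→2 ·f
i=36 'b': node 2→2 ·f
i=37 'c': node 2→3  → match P0@[35:37],P2@[36:37]
i=38 'b': node 3→1 ·f
i=39 'b': node 1→2
i=40 'c': node 2→3  → match P0@[38:40],P2@[39:40]
i=41 'b': node 3→1 ·f
i=42 'a': node 1→0 ·f
i=43 'c': node 0→4
i=44 'a': node 4→5
i=45 'a': node 5→6
i=46 'c': node 6→7  → match P1@[43:46]
i=47 'b': node 7→1 ·f
i=48 'c': node 1→8  → match P2@[47:48]

Matches: [[1,2],[4,0],[4,2],[7,0],[7,2],[12,1],[15,0],[15,2],[22,2],[26,1],[30,0],[30,2],[37,0],[37,2],[40,0],[40,2],[46,1],[48,2]]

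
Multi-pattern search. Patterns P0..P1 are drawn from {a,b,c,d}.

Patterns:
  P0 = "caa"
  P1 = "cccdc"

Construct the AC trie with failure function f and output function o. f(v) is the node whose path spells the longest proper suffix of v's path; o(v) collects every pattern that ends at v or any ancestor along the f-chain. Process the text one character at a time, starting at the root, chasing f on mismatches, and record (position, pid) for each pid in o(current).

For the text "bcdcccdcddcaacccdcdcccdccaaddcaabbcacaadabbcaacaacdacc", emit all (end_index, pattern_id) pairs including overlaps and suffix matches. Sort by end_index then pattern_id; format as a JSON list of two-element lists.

Construct AC machine:
Trie nodes:
  0='ε' goto c→1
  1='c' goto a→2 c→4
  2='ca' goto a→3
  3='caa' goto ·  [P0 ends]
  4='cc' goto c→5
  5='ccc' goto d→6
  6='cccd' goto c→7
  7='cccdc' goto ·  [P1 ends]

BFS fail/out derivation:
  fail(1) 'c': from fail(0)=0 chase 'c': 0 ⇒ 0;  out=∅∪out(0)=∅
  fail(2) 'ca': from fail(1)=0 chase 'a': 0 ⇒ 0;  out=∅∪out(0)=∅
  fail(4) 'cc': from fail(1)=0 chase 'c': 0 ⇒ 1;  out=∅∪out(1)=∅
  fail(3) 'caa': from fail(2)=0 chase 'a': 0 ⇒ 0;  out={0}∪out(0)={0}
  fail(5) 'ccc': from fail(4)=1 chase 'c': 1 ⇒ 4;  out=∅∪out(4)=∅
  fail(6) 'cccd': from fail(5)=4 chase 'd': 4→1→0 ⇒ 0;  out=∅∪out(0)=∅
  fail(7) 'cccdc': from fail(6)=0 chase 'c': 0 ⇒ 1;  out={1}∪out(1)={1}

Text stream:
pos 0 'b': at 0
pos 1 'c': at 1
pos 2 'd': at 0 (via fail)
pos 3 'c': at 1
pos 4 'c': at 4
pos 5 'c': at 5
pos 6 'd': at 6
pos 7 'c': at 7  → match P1@[3:7]
pos 8 'd': at 0 (via fail)
pos 9 'd': at 0
pos 10 'c': at 1
pos 11 'a': at 2
pos 12 'a': at 3  → match P0@[10:12]
pos 13 'c': at 1 (via fail)
pos 14 'c': at 4
pos 15 'c': at 5
pos 16 'd': at 6
pos 17 'c': at 7  → match P1@[13:17]
pos 18 'd': at 0 (via fail)
pos 19 'c': at 1
pos 20 'c': at 4
pos 21 'c': at 5
pos 22 'd': at 6
pos 23 'c': at 7  → match P1@[19:23]
pos 24 'c': at 4 (via fail)
pos 25 'a': at 2 (via fail)
pos 26 'a': at 3  → match P0@[24:26]
pos 27 'd': at 0 (via fail)
pos 28 'd': at 0
pos 29 'c': at 1
pos 30 'a': at 2
pos 31 'a': at 3  → match P0@[29:31]
pos 32 'b': at 0 (via fail)
pos 33 'b': at 0
pos 34 'c': at 1
pos 35 'a': at 2
pos 36 'c': at 1 (via fail)
pos 37 'a': at 2
pos 38 'a': at 3  → match P0@[36:38]
pos 39 'd': at 0 (via fail)
pos 40 'a': at 0
pos 41 'b': at 0
pos 42 'b': at 0
pos 43 'c': at 1
pos 44 'a': at 2
pos 45 'a': at 3  → match P0@[43:45]
pos 46 'c': at 1 (via fail)
pos 47 'a': at 2
pos 48 'a': at 3  → match P0@[46:48]
pos 49 'c': at 1 (via fail)
pos 50 'd': at 0 (via fail)
pos 51 'a': at 0
pos 52 'c': at 1
pos 53 'c': at 4

Matches: [[7,1],[12,0],[17,1],[23,1],[26,0],[31,0],[38,0],[45,0],[48,0]]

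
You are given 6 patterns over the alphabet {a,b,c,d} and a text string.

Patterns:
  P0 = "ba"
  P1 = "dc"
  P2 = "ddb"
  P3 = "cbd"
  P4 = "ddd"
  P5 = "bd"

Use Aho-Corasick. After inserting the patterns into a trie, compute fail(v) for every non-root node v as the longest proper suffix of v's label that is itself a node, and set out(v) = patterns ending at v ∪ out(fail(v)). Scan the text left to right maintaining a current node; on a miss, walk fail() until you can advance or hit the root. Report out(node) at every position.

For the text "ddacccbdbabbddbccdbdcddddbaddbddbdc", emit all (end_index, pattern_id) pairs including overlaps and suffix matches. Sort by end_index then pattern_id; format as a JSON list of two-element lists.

Build:
Trie (insert patterns):
  0='ε' goto b→1 c→7 d→3
  1='b' goto a→2 d→11
  2='ba' goto ·  ←P0
  3='d' goto c→4 d→5
  4='dc' goto ·  ←P1
  5='dd' goto b→6 d→10
  6='ddb' goto ·  ←P2
  7='c' goto b→8
  8='cb' goto d→9
  9='cbd' goto ·  ←P3
  10='ddd' goto ·  ←P4
  11='bd' goto ·  ←P5

Failure links (BFS by depth):
  n1('b'): parent n0 fail=0; on 'b' 0 → fail=0;  out ∅∪∅=∅
  n3('d'): parent n0 fail=0; on 'd' 0 → fail=0;  out ∅∪∅=∅
  n7('c'): parent n0 fail=0; on 'c' 0 → fail=0;  out ∅∪∅=∅
  n2('ba'): parent n1 fail=0; on 'a' 0 → fail=0;  out {0}∪∅={0}
  n4('dc'): parent n3 fail=0; on 'c' 0 → fail=7;  out {1}∪∅={1}
  n5('dd'): parent n3 fail=0; on 'd' 0 → fail=3;  out ∅∪∅=∅
  n8('cb'): parent n7 fail=0; on 'b' 0 → fail=1;  out ∅∪∅=∅
  n11('bd'): parent n1 fail=0; on 'd' 0 → fail=3;  out {5}∪∅={5}
  n6('ddb'): parent n5 fail=3; on 'b' 3→0 → fail=1;  out {2}∪∅={2}
  n9('cbd'): parent n8 fail=1; on 'd' 1 → fail=11;  out {3}∪{5}={3,5}
  n10('ddd'): parent n5 fail=3; on 'd' 3 → fail=5;  out {4}∪∅={4}

Run:
pos 0 'd': at 3
pos 1 'd': at 5
pos 2 'a': at 0 ·f
pos 3 'c': at 7
pos 4 'c': at 7 ·f
pos 5 'c': at 7 ·f
pos 6 'b': at 8
pos 7 'd': at 9  ** P3@[5:7],P5@[6:7]
pos 8 'b': at 1 ·f
pos 9 'a': at 2  ** P0@[8:9]
pos 10 'b': at 1 ·f
pos 11 'b': at 1 ·f
pos 12 'd': at 11  ** P5@[11:12]
pos 13 'd': at 5 ·f
pos 14 'b': at 6  ** P2@[12:14]
pos 15 'c': at 7 ·f
pos 16 'c': at 7 ·f
pos 17 'd': at 3 ·f
pos 18 'b': at 1 ·f
pos 19 'd': at 11  ** P5@[18:19]
pos 20 'c': at 4 ·f  ** P1@[19:20]
pos 21 'd': at 3 ·f
pos 22 'd': at 5
pos 23 'd': at 10  ** P4@[21:23]
pos 24 'd': at 10 ·f  ** P4@[22:24]
pos 25 'b': at 6 ·f  ** P2@[23:25]
pos 26 'a': at 2 ·f  ** P0@[25:26]
pos 27 'd': at 3 ·f
pos 28 'd': at 5
pos 29 'b': at 6  ** P2@[27:29]
pos 30 'd': at 11 ·f  ** P5@[29:30]
pos 31 'd': at 5 ·f
pos 32 'b': at 6  ** P2@[30:32]
pos 33 'd': at 11 ·f  ** P5@[32:33]
pos 34 'c': at 4 ·f  ** P1@[33:34]

All matches (sorted): [[7,3],[7,5],[9,0],[12,5],[14,2],[19,5],[20,1],[23,4],[24,4],[25,2],[26,0],[29,2],[30,5],[32,2],[33,5],[34,1]]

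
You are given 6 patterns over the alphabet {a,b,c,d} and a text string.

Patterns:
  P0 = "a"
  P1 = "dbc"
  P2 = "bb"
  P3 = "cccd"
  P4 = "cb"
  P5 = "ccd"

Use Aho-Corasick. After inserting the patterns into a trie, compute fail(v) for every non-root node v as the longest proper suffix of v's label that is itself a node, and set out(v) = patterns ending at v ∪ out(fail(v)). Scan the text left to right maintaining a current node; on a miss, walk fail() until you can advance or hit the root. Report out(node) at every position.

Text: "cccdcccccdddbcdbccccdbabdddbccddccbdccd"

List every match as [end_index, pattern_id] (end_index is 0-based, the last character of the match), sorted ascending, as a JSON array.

Build:
Trie (insert patterns):
  0='ε' goto a→1 b→5 c→7 d→2
  1='a' goto ·  [P0 ends]
  2='d' goto b→3
  3='db' goto c→4
  4='dbc' goto ·  [P1 ends]
  5='b' goto b→6
  6='bb' goto ·  [P2 ends]
  7='c' goto b→11 c→8
  8='cc' goto c→9 d→12
  9='ccc' goto d→10
  10='cccd' goto ·  [P3 ends]
  11='cb' goto ·  [P4 ends]
  12='ccd' goto ·  [P5 ends]

Failure links (BFS by depth):
  n1('a'): parent n0 fail=0; on 'a' 0 → fail=0;  out {0}∪∅={0}
  n2('d'): parent n0 fail=0; on 'd' 0 → fail=0;  out ∅∪∅=∅
  n5('b'): parent n0 fail=0; on 'b' 0 → fail=0;  out ∅∪∅=∅
  n7('c'): parent n0 fail=0; on 'c' 0 → fail=0;  out ∅∪∅=∅
  n3('db'): parent n2 fail=0; on 'b' 0 → fail=5;  out ∅∪∅=∅
  n6('bb'): parent n5 fail=0; on 'b' 0 → fail=5;  out {2}∪∅={2}
  n8('cc'): parent n7 fail=0; on 'c' 0 → fail=7;  out ∅∪∅=∅
  n11('cb'): parent n7 fail=0; on 'b' 0 → fail=5;  out {4}∪∅={4}
  n4('dbc'): parent n3 fail=5; on 'c' 5→0 → fail=7;  out {1}∪∅={1}
  n9('ccc'): parent n8 fail=7; on 'c' 7 → fail=8;  out ∅∪∅=∅
  n12('ccd'): parent n8 fail=7; on 'd' 7→0 → fail=2;  out {5}∪∅={5}
  n10('cccd'): parent n9 fail=8; on 'd' 8 → fail=12;  out {3}∪{5}={3,5}

Run:
pos 0 'c': at 7
pos 1 'c': at 8
pos 2 'c': at 9
pos 3 'd': at 10  emit P3@[0:3],P5@[1:3]
pos 4 'c': at 7 ·f
pos 5 'c': at 8
pos 6 'c': at 9
pos 7 'c': at 9 ·f
pos 8 'c': at 9 ·f
pos 9 'd': at 10  emit P3@[6:9],P5@[7:9]
pos 10 'd': at 2 ·f
pos 11 'd': at 2 ·f
pos 12 'b': at 3
pos 13 'c': at 4  emit P1@[11:13]
pos 14 'd': at 2 ·f
pos 15 'b': at 3
pos 16 'c': at 4  emit P1@[14:16]
pos 17 'c': at 8 ·f
pos 18 'c': at 9
pos 19 'c': at 9 ·f
pos 20 'd': at 10  emit P3@[17:20],P5@[18:20]
pos 21 'b': at 3 ·f
pos 22 'a': at 1 ·f  emit P0@[22:22]
pos 23 'b': at 5 ·f
pos 24 'd': at 2 ·f
pos 25 'd': at 2 ·f
pos 26 'd': at 2 ·f
pos 27 'b': at 3
pos 28 'c': at 4  emit P1@[26:28]
pos 29 'c': at 8 ·f
pos 30 'd': at 12  emit P5@[28:30]
pos 31 'd': at 2 ·f
pos 32 'c': at 7 ·f
pos 33 'c': at 8
pos 34 'b': at 11 ·f  emit P4@[33:34]
pos 35 'd': at 2 ·f
pos 36 'c': at 7 ·f
pos 37 'c': at 8
pos 38 'd': at 12  emit P5@[36:38]

Matches: [[3,3],[3,5],[9,3],[9,5],[13,1],[16,1],[20,3],[20,5],[22,0],[28,1],[30,5],[34,4],[38,5]]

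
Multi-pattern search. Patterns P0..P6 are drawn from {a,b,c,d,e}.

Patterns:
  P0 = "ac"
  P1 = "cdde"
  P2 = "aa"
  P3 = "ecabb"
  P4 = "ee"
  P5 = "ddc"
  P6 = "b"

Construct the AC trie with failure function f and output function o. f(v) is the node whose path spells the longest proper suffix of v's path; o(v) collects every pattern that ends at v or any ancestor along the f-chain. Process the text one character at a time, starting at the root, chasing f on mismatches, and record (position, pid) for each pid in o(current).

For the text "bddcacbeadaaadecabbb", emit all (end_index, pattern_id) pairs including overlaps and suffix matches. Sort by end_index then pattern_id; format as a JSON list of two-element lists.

Construct AC machine:
Trie nodes:
  n0 'ε': a→1 b→17 c→3 d→14 e→8
  n1 'a': a→7 c→2
  n2 'ac': ·  [P0 ends]
  n3 'c': d→4
  n4 'cd': d→5
  n5 'cdd': e→6
  n6 'cdde': ·  [P1 ends]
  n7 'aa': ·  [P2 ends]
  n8 'e': c→9 e→13
  n9 'ec': a→10
  n10 'eca': b→11
  n11 'ecab': b→12
  n12 'ecabb': ·  [P3 ends]
  n13 'ee': ·  [P4 ends]
  n14 'd': d→15
  n15 'dd': c→16
  n16 'ddc': ·  [P5 ends]
  n17 'b': ·  [P6 ends]

BFS fail/out derivation:
  n1('a'): parent n0 fail=0; on 'a' 0 → fail=0;  out ∅∪∅=∅
  n3('c'): parent n0 fail=0; on 'c' 0 → fail=0;  out ∅∪∅=∅
  n8('e'): parent n0 fail=0; on 'e' 0 → fail=0;  out ∅∪∅=∅
  n14('d'): parent n0 fail=0; on 'd' 0 → fail=0;  out ∅∪∅=∅
  n17('b'): parent n0 fail=0; on 'b' 0 → fail=0;  out {6}∪∅={6}
  n2('ac'): parent n1 fail=0; on 'c' 0 → fail=3;  out {0}∪∅={0}
  n4('cd'): parent n3 fail=0; on 'd' 0 → fail=14;  out ∅∪∅=∅
  n7('aa'): parent n1 fail=0; on 'a' 0 → fail=1;  out {2}∪∅={2}
  n9('ec'): parent n8 fail=0; on 'c' 0 → fail=3;  out ∅∪∅=∅
  n13('ee'): parent n8 fail=0; on 'e' 0 → fail=8;  out {4}∪∅={4}
  n15('dd'): parent n14 fail=0; on 'd' 0 → fail=14;  out ∅∪∅=∅
  n5('cdd'): parent n4 fail=14; on 'd' 14 → fail=15;  out ∅∪∅=∅
  n10('eca'): parent n9 fail=3; on 'a' 3→0 → fail=1;  out ∅∪∅=∅
  n16('ddc'): parent n15 fail=14; on 'c' 14→0 → fail=3;  out {5}∪∅={5}
  n6('cdde'): parent n5 fail=15; on 'e' 15→14→0 → fail=8;  out {1}∪∅={1}
  n11('ecab'): parent n10 fail=1; on 'b' 1→0 → fail=17;  out ∅∪{6}={6}
  n12('ecabb'): parent n11 fail=17; on 'b' 17→0 → fail=17;  out {3}∪{6}={3,6}

Run:
pos 0 'b': at 17  → match P6@[0:0]
pos 1 'd': at 14 ·f
pos 2 'd': at 15
pos 3 'c': at 16  → match P5@[1:3]
pos 4 'a': at 1 ·f
pos 5 'c': at 2  → match P0@[4:5]
pos 6 'b': at 17 ·f  → match P6@[6:6]
pos 7 'e': at 8 ·f
pos 8 'a': at 1 ·f
pos 9 'd': at 14 ·f
pos 10 'a': at 1 ·f
pos 11 'a': at 7  → match P2@[10:11]
pos 12 'a': at 7 ·f  → match P2@[11:12]
pos 13 'd': at 14 ·f
pos 14 'e': at 8 ·f
pos 15 'c': at 9
pos 16 'a': at 10
pos 17 'b': at 11  → match P6@[17:17]
pos 18 'b': at 12  → match P3@[14:18],P6@[18:18]
pos 19 'b': at 17 ·f  → match P6@[19:19]

All matches (sorted): [[0,6],[3,5],[5,0],[6,6],[11,2],[12,2],[17,6],[18,3],[18,6],[19,6]]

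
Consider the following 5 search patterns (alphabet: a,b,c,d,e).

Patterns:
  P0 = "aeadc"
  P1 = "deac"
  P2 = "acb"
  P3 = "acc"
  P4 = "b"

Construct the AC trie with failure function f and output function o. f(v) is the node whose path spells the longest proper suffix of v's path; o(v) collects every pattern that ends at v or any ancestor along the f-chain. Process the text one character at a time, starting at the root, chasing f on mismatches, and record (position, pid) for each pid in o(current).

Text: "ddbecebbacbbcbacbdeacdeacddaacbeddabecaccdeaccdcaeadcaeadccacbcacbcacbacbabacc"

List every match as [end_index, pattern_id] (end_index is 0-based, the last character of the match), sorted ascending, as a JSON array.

Build automaton:
Trie (insert patterns):
  0='ε' goto a→1 b→13 d→6
  1='a' goto c→10 e→2
  2='ae' goto a→3
  3='aea' goto d→4
  4='aead' goto c→5
  5='aeadc' goto ·  ←P0
  6='d' goto e→7
  7='de' goto a→8
  8='dea' goto c→9
  9='deac' goto ·  ←P1
  10='ac' goto b→11 c→12
  11='acb' goto ·  ←P2
  12='acc' goto ·  ←P3
  13='b' goto ·  ←P4

Failure links (BFS by depth):
  fail(1) 'a': from fail(0)=0 chase 'a': 0 ⇒ 0;  out=∅∪out(0)=∅
  fail(6) 'd': from fail(0)=0 chase 'd': 0 ⇒ 0;  out=∅∪out(0)=∅
  fail(13) 'b': from fail(0)=0 chase 'b': 0 ⇒ 0;  out={4}∪out(0)={4}
  fail(2) 'ae': from fail(1)=0 chase 'e': 0 ⇒ 0;  out=∅∪out(0)=∅
  fail(7) 'de': from fail(6)=0 chase 'e': 0 ⇒ 0;  out=∅∪out(0)=∅
  fail(10) 'ac': from fail(1)=0 chase 'c': 0 ⇒ 0;  out=∅∪out(0)=∅
  fail(3) 'aea': from fail(2)=0 chase 'a': 0 ⇒ 1;  out=∅∪out(1)=∅
  fail(8) 'dea': from fail(7)=0 chase 'a': 0 ⇒ 1;  out=∅∪out(1)=∅
  fail(11) 'acb': from fail(10)=0 chase 'b': 0 ⇒ 13;  out={2}∪out(13)={2,4}
  fail(12) 'acc': from fail(10)=0 chase 'c': 0 ⇒ 0;  out={3}∪out(0)={3}
  fail(4) 'aead': from fail(3)=1 chase 'd': 1→0 ⇒ 6;  out=∅∪out(6)=∅
  fail(9) 'deac': from fail(8)=1 chase 'c': 1 ⇒ 10;  out={1}∪out(10)={1}
  fail(5) 'aeadc': from fail(4)=6 chase 'c': 6→0 ⇒ 0;  out={0}∪out(0)={0}

Text stream:
pos 0 'd': at 6
pos 1 'd': at 6 (fail-walked)
pos 2 'b': at 13 (fail-walked)  ** P4@[2:2]
pos 3 'e': at 0 (fail-walked)
pos 4 'c': at 0
pos 5 'e': at 0
pos 6 'b': at 13  ** P4@[6:6]
pos 7 'b': at 13 (fail-walked)  ** P4@[7:7]
pos 8 'a': at 1 (fail-walked)
pos 9 'c': at 10
pos 10 'b': at 11  ** P2@[8:10],P4@[10:10]
pos 11 'b': at 13 (fail-walked)  ** P4@[11:11]
pos 12 'c': at 0 (fail-walked)
pos 13 'b': at 13  ** P4@[13:13]
pos 14 'a': at 1 (fail-walked)
pos 15 'c': at 10
pos 16 'b': at 11  ** P2@[14:16],P4@[16:16]
pos 17 'd': at 6 (fail-walked)
pos 18 'e': at 7
pos 19 'a': at 8
pos 20 'c': at 9  ** P1@[17:20]
pos 21 'd': at 6 (fail-walked)
pos 22 'e': at 7
pos 23 'a': at 8
pos 24 'c': at 9  ** P1@[21:24]
pos 25 'd': at 6 (fail-walked)
pos 26 'd': at 6 (fail-walked)
pos 27 'a': at 1 (fail-walked)
pos 28 'a': at 1 (fail-walked)
pos 29 'c': at 10
pos 30 'b': at 11  ** P2@[28:30],P4@[30:30]
pos 31 'e': at 0 (fail-walked)
pos 32 'd': at 6
pos 33 'd': at 6 (fail-walked)
pos 34 'a': at 1 (fail-walked)
pos 35 'b': at 13 (fail-walked)  ** P4@[35:35]
pos 36 'e': at 0 (fail-walked)
pos 37 'c': at 0
pos 38 'a': at 1
pos 39 'c': at 10
pos 40 'c': at 12  ** P3@[38:40]
pos 41 'd': at 6 (fail-walked)
pos 42 'e': at 7
pos 43 'a': at 8
pos 44 'c': at 9  ** P1@[41:44]
pos 45 'c': at 12 (fail-walked)  ** P3@[43:45]
pos 46 'd': at 6 (fail-walked)
pos 47 'c': at 0 (fail-walked)
pos 48 'a': at 1
pos 49 'e': at 2
pos 50 'a': at 3
pos 51 'd': at 4
pos 52 'c': at 5  ** P0@[48:52]
pos 53 'a': at 1 (fail-walked)
pos 54 'e': at 2
pos 55 'a': at 3
pos 56 'd': at 4
pos 57 'c': at 5  ** P0@[53:57]
pos 58 'c': at 0 (fail-walked)
pos 59 'a': at 1
pos 60 'c': at 10
pos 61 'b': at 11  ** P2@[59:61],P4@[61:61]
pos 62 'c': at 0 (fail-walked)
pos 63 'a': at 1
pos 64 'c': at 10
pos 65 'b': at 11  ** P2@[63:65],P4@[65:65]
pos 66 'c': at 0 (fail-walked)
pos 67 'a': at 1
pos 68 'c': at 10
pos 69 'b': at 11  ** P2@[67:69],P4@[69:69]
pos 70 'a': at 1 (fail-walked)
pos 71 'c': at 10
pos 72 'b': at 11  ** P2@[70:72],P4@[72:72]
pos 73 'a': at 1 (fail-walked)
pos 74 'b': at 13 (fail-walked)  ** P4@[74:74]
pos 75 'a': at 1 (fail-walked)
pos 76 'c': at 10
pos 77 'c': at 12  ** P3@[75:77]

All matches (sorted): [[2,4],[6,4],[7,4],[10,2],[10,4],[11,4],[13,4],[16,2],[16,4],[20,1],[24,1],[30,2],[30,4],[35,4],[40,3],[44,1],[45,3],[52,0],[57,0],[61,2],[61,4],[65,2],[65,4],[69,2],[69,4],[72,2],[72,4],[74,4],[77,3]]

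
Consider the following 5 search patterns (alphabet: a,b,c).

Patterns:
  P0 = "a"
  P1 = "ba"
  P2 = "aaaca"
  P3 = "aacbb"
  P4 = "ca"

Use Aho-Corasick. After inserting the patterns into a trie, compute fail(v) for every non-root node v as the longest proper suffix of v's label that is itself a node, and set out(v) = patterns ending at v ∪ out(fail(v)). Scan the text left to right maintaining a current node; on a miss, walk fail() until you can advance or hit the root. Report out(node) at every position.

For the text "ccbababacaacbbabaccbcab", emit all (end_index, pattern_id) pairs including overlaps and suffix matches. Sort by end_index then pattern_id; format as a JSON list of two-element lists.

Build:
Trie nodes:
  0='ε' goto a→1 b→2 c→11
  1='a' goto a→4  [P0 ends]
  2='b' goto a→3
  3='ba' goto ·  [P1 ends]
  4='aa' goto a→5 c→8
  5='aaa' goto c→6
  6='aaac' goto a→7
  7='aaaca' goto ·  [P2 ends]
  8='aac' goto b→9
  9='aacb' goto b→10
  10='aacbb' goto ·  [P3 ends]
  11='c' goto a→12
  12='ca' goto ·  [P4 ends]

Failure links (BFS by depth):
  fail(1) 'a': from fail(0)=0 chase 'a': 0 ⇒ 0;  out={0}∪out(0)={0}
  fail(2) 'b': from fail(0)=0 chase 'b': 0 ⇒ 0;  out=∅∪out(0)=∅
  fail(11) 'c': from fail(0)=0 chase 'c': 0 ⇒ 0;  out=∅∪out(0)=∅
  fail(3) 'ba': from fail(2)=0 chase 'a': 0 ⇒ 1;  out={1}∪out(1)={0,1}
  fail(4) 'aa': from fail(1)=0 chase 'a': 0 ⇒ 1;  out=∅∪out(1)={0}
  fail(12) 'ca': from fail(11)=0 chase 'a': 0 ⇒ 1;  out={4}∪out(1)={0,4}
  fail(5) 'aaa': from fail(4)=1 chase 'a': 1 ⇒ 4;  out=∅∪out(4)={0}
  fail(8) 'aac': from fail(4)=1 chase 'c': 1→0 ⇒ 11;  out=∅∪out(11)=∅
  fail(6) 'aaac': from fail(5)=4 chase 'c': 4 ⇒ 8;  out=∅∪out(8)=∅
  fail(9) 'aacb': from fail(8)=11 chase 'b': 11→0 ⇒ 2;  out=∅∪out(2)=∅
  fail(7) 'aaaca': from fail(6)=8 chase 'a': 8→11 ⇒ 12;  out={2}∪out(12)={0,2,4}
  fail(10) 'aacbb': from fail(9)=2 chase 'b': 2→0 ⇒ 2;  out={3}∪out(2)={3}

Text stream:
i=0 'c': node 0→11
i=1 'c': node 11→11 ·f
i=2 'b': node 11→2 ·f
i=3 'a': node 2→3  ** P0@[3:3],P1@[2:3]
i=4 'b': node 3→2 ·f
i=5 'a': node 2→3  ** P0@[5:5],P1@[4:5]
i=6 'b': node 3→2 ·f
i=7 'a': node 2→3  ** P0@[7:7],P1@[6:7]
i=8 'c': node 3→11 ·f
i=9 'a': node 11→12  ** P0@[9:9],P4@[8:9]
i=10 'a': node 12→4 ·f  ** P0@[10:10]
i=11 'c': node 4→8
i=12 'b': node 8→9
i=13 'b': node 9→10  ** P3@[9:13]
i=14 'a': node 10→3 ·f  ** P0@[14:14],P1@[13:14]
i=15 'b': node 3→2 ·f
i=16 'a': node 2→3  ** P0@[16:16],P1@[15:16]
i=17 'c': node 3→11 ·f
i=18 'c': node 11→11 ·f
i=19 'b': node 11→2 ·f
i=20 'c': node 2→11 ·f
i=21 'a': node 11→12  ** P0@[21:21],P4@[20:21]
i=22 'b': node 12→2 ·f

All matches (sorted): [[3,0],[3,1],[5,0],[5,1],[7,0],[7,1],[9,0],[9,4],[10,0],[13,3],[14,0],[14,1],[16,0],[16,1],[21,0],[21,4]]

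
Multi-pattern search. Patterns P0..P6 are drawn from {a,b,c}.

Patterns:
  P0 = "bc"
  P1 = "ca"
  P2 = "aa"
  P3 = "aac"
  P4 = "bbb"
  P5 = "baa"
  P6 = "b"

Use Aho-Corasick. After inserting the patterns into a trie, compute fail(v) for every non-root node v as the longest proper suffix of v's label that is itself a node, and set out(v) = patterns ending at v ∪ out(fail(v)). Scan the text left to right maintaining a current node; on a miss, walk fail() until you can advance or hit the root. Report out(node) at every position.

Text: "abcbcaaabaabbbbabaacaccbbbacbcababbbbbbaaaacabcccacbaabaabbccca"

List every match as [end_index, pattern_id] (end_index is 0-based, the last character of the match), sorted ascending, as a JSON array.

Build automaton:
Trie (insert patterns):
  n0 'ε': a→5 b→1 c→3
  n1 'b': a→10 b→8 c→2  [P6 ends]
  n2 'bc': ·  [P0 ends]
  n3 'c': a→4
  n4 'ca': ·  [P1 ends]
  n5 'a': a→6
  n6 'aa': c→7  [P2 ends]
  n7 'aac': ·  [P3 ends]
  n8 'bb': b→9
  n9 'bbb': ·  [P4 ends]
  n10 'ba': a→11
  n11 'baa': ·  [P5 ends]

BFS fail/out derivation:
  fail(1) 'b': from fail(0)=0 chase 'b': 0 ⇒ 0;  out={6}∪out(0)={6}
  fail(3) 'c': from fail(0)=0 chase 'c': 0 ⇒ 0;  out=∅∪out(0)=∅
  fail(5) 'a': from fail(0)=0 chase 'a': 0 ⇒ 0;  out=∅∪out(0)=∅
  fail(2) 'bc': from fail(1)=0 chase 'c': 0 ⇒ 3;  out={0}∪out(3)={0}
  fail(4) 'ca': from fail(3)=0 chase 'a': 0 ⇒ 5;  out={1}∪out(5)={1}
  fail(6) 'aa': from fail(5)=0 chase 'a': 0 ⇒ 5;  out={2}∪out(5)={2}
  fail(8) 'bb': from fail(1)=0 chase 'b': 0 ⇒ 1;  out=∅∪out(1)={6}
  fail(10) 'ba': from fail(1)=0 chase 'a': 0 ⇒ 5;  out=∅∪out(5)=∅
  fail(7) 'aac': from fail(6)=5 chase 'c': 5→0 ⇒ 3;  out={3}∪out(3)={3}
  fail(9) 'bbb': from fail(8)=1 chase 'b': 1 ⇒ 8;  out={4}∪out(8)={4,6}
  fail(11) 'baa': from fail(10)=5 chase 'a': 5 ⇒ 6;  out={5}∪out(6)={2,5}

Run:
i=0 'a': node 0→5
i=1 'b': node 5→1 (fail-walked)  → match P6@[1:1]
i=2 'c': node 1→2  → match P0@[1:2]
i=3 'b': node 2→1 (fail-walked)  → match P6@[3:3]
i=4 'c': node 1→2  → match P0@[3:4]
i=5 'a': node 2→4 (fail-walked)  → match P1@[4:5]
i=6 'a': node 4→6 (fail-walked)  → match P2@[5:6]
i=7 'a': node 6→6 (fail-walked)  → match P2@[6:7]
i=8 'b': node 6→1 (fail-walked)  → match P6@[8:8]
i=9 'a': node 1→10
i=10 'a': node 10→11  → match P2@[9:10],P5@[8:10]
i=11 'b': node 11→1 (fail-walked)  → match P6@[11:11]
i=12 'b': node 1→8  → match P6@[12:12]
i=13 'b': node 8→9  → match P4@[11:13],P6@[13:13]
i=14 'b': node 9→9 (fail-walked)  → match P4@[12:14],P6@[14:14]
i=15 'a': node 9→10 (fail-walked)
i=16 'b': node 10→1 (fail-walked)  → match P6@[16:16]
i=17 'a': node 1→10
i=18 'a': node 10→11  → match P2@[17:18],P5@[16:18]
i=19 'c': node 11→7 (fail-walked)  → match P3@[17:19]
i=20 'a': node 7→4 (fail-walked)  → match P1@[19:20]
i=21 'c': node 4→3 (fail-walked)
i=22 'c': node 3→3 (fail-walked)
i=23 'b': node 3→1 (fail-walked)  → match P6@[23:23]
i=24 'b': node 1→8  → match P6@[24:24]
i=25 'b': node 8→9  → match P4@[23:25],P6@[25:25]
i=26 'a': node 9→10 (fail-walked)
i=27 'c': node 10→3 (fail-walked)
i=28 'b': node 3→1 (fail-walked)  → match P6@[28:28]
i=29 'c': node 1→2  → match P0@[28:29]
i=30 'a': node 2→4 (fail-walked)  → match P1@[29:30]
i=31 'b': node 4→1 (fail-walked)  → match P6@[31:31]
i=32 'a': node 1→10
i=33 'b': node 10→1 (fail-walked)  → match P6@[33:33]
i=34 'b': node 1→8  → match P6@[34:34]
i=35 'b': node 8→9  → match P4@[33:35],P6@[35:35]
i=36 'b': node 9→9 (fail-walked)  → match P4@[34:36],P6@[36:36]
i=37 'b': node 9→9 (fail-walked)  → match P4@[35:37],P6@[37:37]
i=38 'b': node 9→9 (fail-walked)  → match P4@[36:38],P6@[38:38]
i=39 'a': node 9→10 (fail-walked)
i=40 'a': node 10→11  → match P2@[39:40],P5@[38:40]
i=41 'a': node 11→6 (fail-walked)  → match P2@[40:41]
i=42 'a': node 6→6 (fail-walked)  → match P2@[41:42]
i=43 'c': node 6→7  → match P3@[41:43]
i=44 'a': node 7→4 (fail-walked)  → match P1@[43:44]
i=45 'b': node 4→1 (fail-walked)  → match P6@[45:45]
i=46 'c': node 1→2  → match P0@[45:46]
i=47 'c': node 2→3 (fail-walked)
i=48 'c': node 3→3 (fail-walked)
i=49 'a': node 3→4  → match P1@[48:49]
i=50 'c': node 4→3 (fail-walked)
i=51 'b': node 3→1 (fail-walked)  → match P6@[51:51]
i=52 'a': node 1→10
i=53 'a': node 10→11  → match P2@[52:53],P5@[51:53]
i=54 'b': node 11→1 (fail-walked)  → match P6@[54:54]
i=55 'a': node 1→10
i=56 'a': node 10→11  → match P2@[55:56],P5@[54:56]
i=57 'b': node 11→1 (fail-walked)  → match P6@[57:57]
i=58 'b': node 1→8  → match P6@[58:58]
i=59 'c': node 8→2 (fail-walked)  → match P0@[58:59]
i=60 'c': node 2→3 (fail-walked)
i=61 'c': node 3→3 (fail-walked)
i=62 'a': node 3→4  → match P1@[61:62]

Result: [[1,6],[2,0],[3,6],[4,0],[5,1],[6,2],[7,2],[8,6],[10,2],[10,5],[11,6],[12,6],[13,4],[13,6],[14,4],[14,6],[16,6],[18,2],[18,5],[19,3],[20,1],[23,6],[24,6],[25,4],[25,6],[28,6],[29,0],[30,1],[31,6],[33,6],[34,6],[35,4],[35,6],[36,4],[36,6],[37,4],[37,6],[38,4],[38,6],[40,2],[40,5],[41,2],[42,2],[43,3],[44,1],[45,6],[46,0],[49,1],[51,6],[53,2],[53,5],[54,6],[56,2],[56,5],[57,6],[58,6],[59,0],[62,1]]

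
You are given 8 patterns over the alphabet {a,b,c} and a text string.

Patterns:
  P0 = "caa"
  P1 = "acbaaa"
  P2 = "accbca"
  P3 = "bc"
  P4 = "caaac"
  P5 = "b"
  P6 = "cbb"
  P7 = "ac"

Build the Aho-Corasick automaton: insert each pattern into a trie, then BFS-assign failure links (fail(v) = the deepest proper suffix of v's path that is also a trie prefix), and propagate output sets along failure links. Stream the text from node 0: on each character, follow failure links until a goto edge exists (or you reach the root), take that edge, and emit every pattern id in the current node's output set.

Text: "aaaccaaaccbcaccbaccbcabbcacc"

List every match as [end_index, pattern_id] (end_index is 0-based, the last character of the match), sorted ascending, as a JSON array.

Build:
Trie nodes:
  0='ε' goto a→4 b→14 c→1
  1='c' goto a→2 b→18
  2='ca' goto a→3
  3='caa' goto a→16  ←P0
  4='a' goto c→5
  5='ac' goto b→6 c→10  ←P7
  6='acb' goto a→7
  7='acba' goto a→8
  8='acbaa' goto a→9
  9='acbaaa' goto ·  ←P1
  10='acc' goto b→11
  11='accb' goto c→12
  12='accbc' goto a→13
  13='accbca' goto ·  ←P2
  14='b' goto c→15  ←P5
  15='bc' goto ·  ←P3
  16='caaa' goto c→17
  17='caaac' goto ·  ←P4
  18='cb' goto b→19
  19='cbb' goto ·  ←P6

BFS fail/out derivation:
  fail(1) 'c': from fail(0)=0 chase 'c': 0 ⇒ 0;  out=∅∪out(0)=∅
  fail(4) 'a': from fail(0)=0 chase 'a': 0 ⇒ 0;  out=∅∪out(0)=∅
  fail(14) 'b': from fail(0)=0 chase 'b': 0 ⇒ 0;  out={5}∪out(0)={5}
  fail(2) 'ca': from fail(1)=0 chase 'a': 0 ⇒ 4;  out=∅∪out(4)=∅
  fail(5) 'ac': from fail(4)=0 chase 'c': 0 ⇒ 1;  out={7}∪out(1)={7}
  fail(15) 'bc': from fail(14)=0 chase 'c': 0 ⇒ 1;  out={3}∪out(1)={3}
  fail(18) 'cb': from fail(1)=0 chase 'b': 0 ⇒ 14;  out=∅∪out(14)={5}
  fail(3) 'caa': from fail(2)=4 chase 'a': 4→0 ⇒ 4;  out={0}∪out(4)={0}
  fail(6) 'acb': from fail(5)=1 chase 'b': 1 ⇒ 18;  out=∅∪out(18)={5}
  fail(10) 'acc': from fail(5)=1 chase 'c': 1→0 ⇒ 1;  out=∅∪out(1)=∅
  fail(19) 'cbb': from fail(18)=14 chase 'b': 14→0 ⇒ 14;  out={6}∪out(14)={5,6}
  fail(7) 'acba': from fail(6)=18 chase 'a': 18→14→0 ⇒ 4;  out=∅∪out(4)=∅
  fail(11) 'accb': from fail(10)=1 chase 'b': 1 ⇒ 18;  out=∅∪out(18)={5}
  fail(16) 'caaa': from fail(3)=4 chase 'a': 4→0 ⇒ 4;  out=∅∪out(4)=∅
  fail(8) 'acbaa': from fail(7)=4 chase 'a': 4→0 ⇒ 4;  out=∅∪out(4)=∅
  fail(12) 'accbc': from fail(11)=18 chase 'c': 18→14 ⇒ 15;  out=∅∪out(15)={3}
  fail(17) 'caaac': from fail(16)=4 chase 'c': 4 ⇒ 5;  out={4}∪out(5)={4,7}
  fail(9) 'acbaaa': from fail(8)=4 chase 'a': 4→0 ⇒ 4;  out={1}∪out(4)={1}
  fail(13) 'accbca': from fail(12)=15 chase 'a': 15→1 ⇒ 2;  out={2}∪out(2)={2}

Text stream:
i=0 'a': node 0→4
i=1 'a': node 4→4 (fail-walked)
i=2 'a': node 4→4 (fail-walked)
i=3 'c': node 4→5  ** P7@[2:3]
i=4 'c': node 5→10
i=5 'a': node 10→2 (fail-walked)
i=6 'a': node 2→3  ** P0@[4:6]
i=7 'a': node 3→16
i=8 'c': node 16→17  ** P4@[4:8],P7@[7:8]
i=9 'c': node 17→10 (fail-walked)
i=10 'b': node 10→11  ** P5@[10:10]
i=11 'c': node 11→12  ** P3@[10:11]
i=12 'a': node 12→13  ** P2@[7:12]
i=13 'c': node 13→5 (fail-walked)  ** P7@[12:13]
i=14 'c': node 5→10
i=15 'b': node 10→11  ** P5@[15:15]
i=16 'a': node 11→4 (fail-walked)
i=17 'c': node 4→5  ** P7@[16:17]
i=18 'c': node 5→10
i=19 'b': node 10→11  ** P5@[19:19]
i=20 'c': node 11→12  ** P3@[19:20]
i=21 'a': node 12→13  ** P2@[16:21]
i=22 'b': node 13→14 (fail-walked)  ** P5@[22:22]
i=23 'b': node 14→14 (fail-walked)  ** P5@[23:23]
i=24 'c': node 14→15  ** P3@[23:24]
i=25 'a': node 15→2 (fail-walked)
i=26 'c': node 2→5 (fail-walked)  ** P7@[25:26]
i=27 'c': node 5→10

Matches: [[3,7],[6,0],[8,4],[8,7],[10,5],[11,3],[12,2],[13,7],[15,5],[17,7],[19,5],[20,3],[21,2],[22,5],[23,5],[24,3],[26,7]]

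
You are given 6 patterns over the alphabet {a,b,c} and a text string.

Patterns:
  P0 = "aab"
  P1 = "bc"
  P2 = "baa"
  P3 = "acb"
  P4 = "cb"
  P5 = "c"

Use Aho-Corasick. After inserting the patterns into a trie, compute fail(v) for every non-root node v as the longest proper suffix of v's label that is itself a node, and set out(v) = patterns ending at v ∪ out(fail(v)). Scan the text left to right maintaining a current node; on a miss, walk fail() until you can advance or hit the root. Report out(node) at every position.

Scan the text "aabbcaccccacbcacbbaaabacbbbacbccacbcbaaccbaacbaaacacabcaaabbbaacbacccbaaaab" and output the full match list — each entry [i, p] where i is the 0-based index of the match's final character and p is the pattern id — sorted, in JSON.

Construct AC machine:
Trie (insert patterns):
  0='ε' goto a→1 b→4 c→10
  1='a' goto a→2 c→8
  2='aa' goto b→3
  3='aab' goto ·  [P0 ends]
  4='b' goto a→6 c→5
  5='bc' goto ·  [P1 ends]
  6='ba' goto a→7
  7='baa' goto ·  [P2 ends]
  8='ac' goto b→9
  9='acb' goto ·  [P3 ends]
  10='c' goto b→11  [P5 ends]
  11='cb' goto ·  [P4 ends]

BFS fail/out derivation:
  fail(1) 'a': from fail(0)=0 chase 'a': 0 ⇒ 0;  out=∅∪out(0)=∅
  fail(4) 'b': from fail(0)=0 chase 'b': 0 ⇒ 0;  out=∅∪out(0)=∅
  fail(10) 'c': from fail(0)=0 chase 'c': 0 ⇒ 0;  out={5}∪out(0)={5}
  fail(2) 'aa': from fail(1)=0 chase 'a': 0 ⇒ 1;  out=∅∪out(1)=∅
  fail(5) 'bc': from fail(4)=0 chase 'c': 0 ⇒ 10;  out={1}∪out(10)={1,5}
  fail(6) 'ba': from fail(4)=0 chase 'a': 0 ⇒ 1;  out=∅∪out(1)=∅
  fail(8) 'ac': from fail(1)=0 chase 'c': 0 ⇒ 10;  out=∅∪out(10)={5}
  fail(11) 'cb': from fail(10)=0 chase 'b': 0 ⇒ 4;  out={4}∪out(4)={4}
  fail(3) 'aab': from fail(2)=1 chase 'b': 1→0 ⇒ 4;  out={0}∪out(4)={0}
  fail(7) 'baa': from fail(6)=1 chase 'a': 1 ⇒ 2;  out={2}∪out(2)={2}
  fail(9) 'acb': from fail(8)=10 chase 'b': 10 ⇒ 11;  out={3}∪out(11)={3,4}

Run:
i=0 'a': node 0→1
i=1 'a': node 1→2
i=2 'b': node 2→3  ** P0@[0:2]
i=3 'b': node 3→4 ·f
i=4 'c': node 4→5  ** P1@[3:4],P5@[4:4]
i=5 'a': node 5→1 ·f
i=6 'c': node 1→8  ** P5@[6:6]
i=7 'c': node 8→10 ·f  ** P5@[7:7]
i=8 'c': node 10→10 ·f  ** P5@[8:8]
i=9 'c': node 10→10 ·f  ** P5@[9:9]
i=10 'a': node 10→1 ·f
i=11 'c': node 1→8  ** P5@[11:11]
i=12 'b': node 8→9  ** P3@[10:12],P4@[11:12]
i=13 'c': node 9→5 ·f  ** P1@[12:13],P5@[13:13]
i=14 'a': node 5→1 ·f
i=15 'c': node 1→8  ** P5@[15:15]
i=16 'b': node 8→9  ** P3@[14:16],P4@[15:16]
i=17 'b': node 9→4 ·f
i=18 'a': node 4→6
i=19 'a': node 6→7  ** P2@[17:19]
i=20 'a': node 7→2 ·f
i=21 'b': node 2→3  ** P0@[19:21]
i=22 'a': node 3→6 ·f
i=23 'c': node 6→8 ·f  ** P5@[23:23]
i=24 'b': node 8→9  ** P3@[22:24],P4@[23:24]
i=25 'b': node 9→4 ·f
i=26 'b': node 4→4 ·f
i=27 'a': node 4→6
i=28 'c': node 6→8 ·f  ** P5@[28:28]
i=29 'b': node 8→9  ** P3@[27:29],P4@[28:29]
i=30 'c': node 9→5 ·f  ** P1@[29:30],P5@[30:30]
i=31 'c': node 5→10 ·f  ** P5@[31:31]
i=32 'a': node 10→1 ·f
i=33 'c': node 1→8  ** P5@[33:33]
i=34 'b': node 8→9  ** P3@[32:34],P4@[33:34]
i=35 'c': node 9→5 ·f  ** P1@[34:35],P5@[35:35]
i=36 'b': node 5→11 ·f  ** P4@[35:36]
i=37 'a': node 11→6 ·f
i=38 'a': node 6→7  ** P2@[36:38]
i=39 'c': node 7→8 ·f  ** P5@[39:39]
i=40 'c': node 8→10 ·f  ** P5@[40:40]
i=41 'b': node 10→11  ** P4@[40:41]
i=42 'a': node 11→6 ·f
i=43 'a': node 6→7  ** P2@[41:43]
i=44 'c': node 7→8 ·f  ** P5@[44:44]
i=45 'b': node 8→9  ** P3@[43:45],P4@[44:45]
i=46 'a': node 9→6 ·f
i=47 'a': node 6→7  ** P2@[45:47]
i=48 'a': node 7→2 ·f
i=49 'c': node 2→8 ·f  ** P5@[49:49]
i=50 'a': node 8→1 ·f
i=51 'c': node 1→8  ** P5@[51:51]
i=52 'a': node 8→1 ·f
i=53 'b': node 1→4 ·f
i=54 'c': node 4→5  ** P1@[53:54],P5@[54:54]
i=55 'a': node 5→1 ·f
i=56 'a': node 1→2
i=57 'a': node 2→2 ·f
i=58 'b': node 2→3  ** P0@[56:58]
i=59 'b': node 3→4 ·f
i=60 'b': node 4→4 ·f
i=61 'a': node 4→6
i=62 'a': node 6→7  ** P2@[60:62]
i=63 'c': node 7→8 ·f  ** P5@[63:63]
i=64 'b': node 8→9  ** P3@[62:64],P4@[63:64]
i=65 'a': node 9→6 ·f
i=66 'c': node 6→8 ·f  ** P5@[66:66]
i=67 'c': node 8→10 ·f  ** P5@[67:67]
i=68 'c': node 10→10 ·f  ** P5@[68:68]
i=69 'b': node 10→11  ** P4@[68:69]
i=70 'a': node 11→6 ·f
i=71 'a': node 6→7  ** P2@[69:71]
i=72 'a': node 7→2 ·f
i=73 'a': node 2→2 ·f
i=74 'b': node 2→3  ** P0@[72:74]

Result: [[2,0],[4,1],[4,5],[6,5],[7,5],[8,5],[9,5],[11,5],[12,3],[12,4],[13,1],[13,5],[15,5],[16,3],[16,4],[19,2],[21,0],[23,5],[24,3],[24,4],[28,5],[29,3],[29,4],[30,1],[30,5],[31,5],[33,5],[34,3],[34,4],[35,1],[35,5],[36,4],[38,2],[39,5],[40,5],[41,4],[43,2],[44,5],[45,3],[45,4],[47,2],[49,5],[51,5],[54,1],[54,5],[58,0],[62,2],[63,5],[64,3],[64,4],[66,5],[67,5],[68,5],[69,4],[71,2],[74,0]]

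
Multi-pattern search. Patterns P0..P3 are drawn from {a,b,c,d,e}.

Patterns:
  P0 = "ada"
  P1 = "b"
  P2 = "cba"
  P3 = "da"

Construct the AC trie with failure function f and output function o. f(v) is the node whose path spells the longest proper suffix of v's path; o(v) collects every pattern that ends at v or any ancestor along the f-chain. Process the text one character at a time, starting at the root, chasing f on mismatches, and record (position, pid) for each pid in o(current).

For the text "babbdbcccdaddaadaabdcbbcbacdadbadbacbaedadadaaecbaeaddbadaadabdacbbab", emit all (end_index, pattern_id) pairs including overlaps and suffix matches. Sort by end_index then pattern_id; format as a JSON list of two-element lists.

Build automaton:
Trie (insert patterns):
  n0 'ε': a→1 b→4 c→5 d→8
  n1 'a': d→2
  n2 'ad': a→3
  n3 'ada': ·  [P0 ends]
  n4 'b': ·  [P1 ends]
  n5 'c': b→6
  n6 'cb': a→7
  n7 'cba': ·  [P2 ends]
  n8 'd': a→9
  n9 'da': ·  [P3 ends]

BFS fail/out derivation:
  fail(1) 'a': from fail(0)=0 chase 'a': 0 ⇒ 0;  out=∅∪out(0)=∅
  fail(4) 'b': from fail(0)=0 chase 'b': 0 ⇒ 0;  out={1}∪out(0)={1}
  fail(5) 'c': from fail(0)=0 chase 'c': 0 ⇒ 0;  out=∅∪out(0)=∅
  fail(8) 'd': from fail(0)=0 chase 'd': 0 ⇒ 0;  out=∅∪out(0)=∅
  fail(2) 'ad': from fail(1)=0 chase 'd': 0 ⇒ 8;  out=∅∪out(8)=∅
  fail(6) 'cb': from fail(5)=0 chase 'b': 0 ⇒ 4;  out=∅∪out(4)={1}
  fail(9) 'da': from fail(8)=0 chase 'a': 0 ⇒ 1;  out={3}∪out(1)={3}
  fail(3) 'ada': from fail(2)=8 chase 'a': 8 ⇒ 9;  out={0}∪out(9)={0,3}
  fail(7) 'cba': from fail(6)=4 chase 'a': 4→0 ⇒ 1;  out={2}∪out(1)={2}

Run:
[0] read 'b'  n0⇒n4  emit P1@[0:0]
[1] read 'a'  n4⇒n1 ·f
[2] read 'b'  n1⇒n4 ·f  emit P1@[2:2]
[3] read 'b'  n4⇒n4 ·f  emit P1@[3:3]
[4] read 'd'  n4⇒n8 ·f
[5] read 'b'  n8⇒n4 ·f  emit P1@[5:5]
[6] read 'c'  n4⇒n5 ·f
[7] read 'c'  n5⇒n5 ·f
[8] read 'c'  n5⇒n5 ·f
[9] read 'd'  n5⇒n8 ·f
[10] read 'a'  n8⇒n9  emit P3@[9:10]
[11] read 'd'  n9⇒n2 ·f
[12] read 'd'  n2⇒n8 ·f
[13] read 'a'  n8⇒n9  emit P3@[12:13]
[14] read 'a'  n9⇒n1 ·f
[15] read 'd'  n1⇒n2
[16] read 'a'  n2⇒n3  emit P0@[14:16],P3@[15:16]
[17] read 'a'  n3⇒n1 ·f
[18] read 'b'  n1⇒n4 ·f  emit P1@[18:18]
[19] read 'd'  n4⇒n8 ·f
[20] read 'c'  n8⇒n5 ·f
[21] read 'b'  n5⇒n6  emit P1@[21:21]
[22] read 'b'  n6⇒n4 ·f  emit P1@[22:22]
[23] read 'c'  n4⇒n5 ·f
[24] read 'b'  n5⇒n6  emit P1@[24:24]
[25] read 'a'  n6⇒n7  emit P2@[23:25]
[26] read 'c'  n7⇒n5 ·f
[27] read 'd'  n5⇒n8 ·f
[28] read 'a'  n8⇒n9  emit P3@[27:28]
[29] read 'd'  n9⇒n2 ·f
[30] read 'b'  n2⇒n4 ·f  emit P1@[30:30]
[31] read 'a'  n4⇒n1 ·f
[32] read 'd'  n1⇒n2
[33] read 'b'  n2⇒n4 ·f  emit P1@[33:33]
[34] read 'a'  n4⇒n1 ·f
[35] read 'c'  n1⇒n5 ·f
[36] read 'b'  n5⇒n6  emit P1@[36:36]
[37] read 'a'  n6⇒n7  emit P2@[35:37]
[38] read 'e'  n7⇒n0 ·f
[39] read 'd'  n0⇒n8
[40] read 'a'  n8⇒n9  emit P3@[39:40]
[41] read 'd'  n9⇒n2 ·f
[42] read 'a'  n2⇒n3  emit P0@[40:42],P3@[41:42]
[43] read 'd'  n3⇒n2 ·f
[44] read 'a'  n2⇒n3  emit P0@[42:44],P3@[43:44]
[45] read 'a'  n3⇒n1 ·f
[46] read 'e'  n1⇒n0 ·f
[47] read 'c'  n0⇒n5
[48] read 'b'  n5⇒n6  emit P1@[48:48]
[49] read 'a'  n6⇒n7  emit P2@[47:49]
[50] read 'e'  n7⇒n0 ·f
[51] read 'a'  n0⇒n1
[52] read 'd'  n1⇒n2
[53] read 'd'  n2⇒n8 ·f
[54] read 'b'  n8⇒n4 ·f  emit P1@[54:54]
[55] read 'a'  n4⇒n1 ·f
[56] read 'd'  n1⇒n2
[57] read 'a'  n2⇒n3  emit P0@[55:57],P3@[56:57]
[58] read 'a'  n3⇒n1 ·f
[59] read 'd'  n1⇒n2
[60] read 'a'  n2⇒n3  emit P0@[58:60],P3@[59:60]
[61] read 'b'  n3⇒n4 ·f  emit P1@[61:61]
[62] read 'd'  n4⇒n8 ·f
[63] read 'a'  n8⇒n9  emit P3@[62:63]
[64] read 'c'  n9⇒n5 ·f
[65] read 'b'  n5⇒n6  emit P1@[65:65]
[66] read 'b'  n6⇒n4 ·f  emit P1@[66:66]
[67] read 'a'  n4⇒n1 ·f
[68] read 'b'  n1⇒n4 ·f  emit P1@[68:68]

Matches: [[0,1],[2,1],[3,1],[5,1],[10,3],[13,3],[16,0],[16,3],[18,1],[21,1],[22,1],[24,1],[25,2],[28,3],[30,1],[33,1],[36,1],[37,2],[40,3],[42,0],[42,3],[44,0],[44,3],[48,1],[49,2],[54,1],[57,0],[57,3],[60,0],[60,3],[61,1],[63,3],[65,1],[66,1],[68,1]]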